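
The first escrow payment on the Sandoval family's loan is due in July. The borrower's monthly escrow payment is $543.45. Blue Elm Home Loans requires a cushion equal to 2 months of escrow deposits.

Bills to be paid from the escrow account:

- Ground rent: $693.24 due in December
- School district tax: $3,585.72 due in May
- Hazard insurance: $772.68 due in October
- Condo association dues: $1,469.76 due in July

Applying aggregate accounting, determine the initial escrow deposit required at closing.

Cushion = 2 × $543.45 = $1,086.90
Trial balance (start $0, +$543.45 each month, − disbursements):
  Jul: +$543.45 − $1,469.76 → -$926.31
  Aug: +$543.45 → -$382.86
  Sep: +$543.45 → $160.59
  Oct: +$543.45 − $772.68 → -$68.64
  Nov: +$543.45 → $474.81
  Dec: +$543.45 − $693.24 → $325.02
  Jan: +$543.45 → $868.47
  Feb: +$543.45 → $1,411.92
  Mar: +$543.45 → $1,955.37
  Apr: +$543.45 → $2,498.82
  May: +$543.45 − $3,585.72 → -$543.45
  Jun: +$543.45 → $0.00
Lowest trial balance = -$926.31 (Jul)
Initial deposit = cushion − low point = $1,086.90 − (-$926.31) = $2,013.21

$2,013.21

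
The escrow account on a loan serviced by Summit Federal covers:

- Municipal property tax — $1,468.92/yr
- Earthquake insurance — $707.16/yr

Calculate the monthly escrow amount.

$181.34

Municipal property tax: $1,468.92/yr
Earthquake insurance: $707.16/yr
Combined annual = $2,176.08
Per month = $2,176.08 / 12 = $181.34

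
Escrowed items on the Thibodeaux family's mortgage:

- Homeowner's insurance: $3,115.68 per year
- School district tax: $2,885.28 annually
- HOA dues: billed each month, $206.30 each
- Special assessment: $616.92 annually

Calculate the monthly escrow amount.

$757.79

Homeowner's insurance = $3,115.68
School district tax = $2,885.28
HOA dues = $206.30 × 12 = $2,475.60
Special assessment = $616.92
Annual escrow total = $3,115.68 + $2,885.28 + $2,475.60 + $616.92 = $9,093.48
Base monthly escrow = $9,093.48 ÷ 12 = $757.79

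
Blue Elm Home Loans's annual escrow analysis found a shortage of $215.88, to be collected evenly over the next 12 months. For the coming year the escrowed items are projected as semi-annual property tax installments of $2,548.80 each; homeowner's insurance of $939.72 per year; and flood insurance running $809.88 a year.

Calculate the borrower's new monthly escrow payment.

Property tax — $2,548.80 × 2 = $5,097.60
Homeowner's insurance — $939.72
Flood insurance — $809.88
Yearly total = $6,847.20
Per month = $6,847.20 ÷ 12 = $570.60
Shortage spread = $215.88 ÷ 12 = $17.99/mo
Adjusted monthly = $570.60 + $17.99 = $588.59

$588.59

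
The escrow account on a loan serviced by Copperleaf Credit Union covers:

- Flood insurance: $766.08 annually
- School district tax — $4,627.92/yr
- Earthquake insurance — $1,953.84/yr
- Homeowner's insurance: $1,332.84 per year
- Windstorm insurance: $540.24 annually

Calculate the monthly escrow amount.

$768.41

Flood insurance = $766.08
School district tax = $4,627.92
Earthquake insurance = $1,953.84
Homeowner's insurance = $1,332.84
Windstorm insurance = $540.24
Combined annual = $766.08 + $4,627.92 + $1,953.84 + $1,332.84 + $540.24 = $9,220.92
Per month = $9,220.92 ÷ 12 = $768.41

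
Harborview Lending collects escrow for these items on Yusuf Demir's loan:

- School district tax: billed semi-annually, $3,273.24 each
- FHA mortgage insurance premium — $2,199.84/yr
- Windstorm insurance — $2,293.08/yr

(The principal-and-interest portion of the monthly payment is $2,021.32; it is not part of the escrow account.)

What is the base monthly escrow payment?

$919.95

School district tax — $3,273.24 × 2 = $6,546.48 per year
FHA mortgage insurance premium — $2,199.84 per year
Windstorm insurance — $2,293.08 per year
Combined annual = $11,039.40
Per month = $11,039.40 / 12 = $919.95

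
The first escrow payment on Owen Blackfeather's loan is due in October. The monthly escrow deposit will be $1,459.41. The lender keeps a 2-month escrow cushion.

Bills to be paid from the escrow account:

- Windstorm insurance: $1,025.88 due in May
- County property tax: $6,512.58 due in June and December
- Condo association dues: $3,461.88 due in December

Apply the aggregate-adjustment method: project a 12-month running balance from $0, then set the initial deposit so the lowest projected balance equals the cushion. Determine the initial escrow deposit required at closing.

Cushion = 2 × $1,459.41 = $2,918.82
Trial balance (start $0, +$1,459.41 each month, − disbursements):
  Oct: +$1,459.41 → $1,459.41
  Nov: +$1,459.41 → $2,918.82
  Dec: +$1,459.41 − $9,974.46 → -$5,596.23
  Jan: +$1,459.41 → -$4,136.82
  Feb: +$1,459.41 → -$2,677.41
  Mar: +$1,459.41 → -$1,218.00
  Apr: +$1,459.41 → $241.41
  May: +$1,459.41 − $1,025.88 → $674.94
  Jun: +$1,459.41 − $6,512.58 → -$4,378.23
  Jul: +$1,459.41 → -$2,918.82
  Aug: +$1,459.41 → -$1,459.41
  Sep: +$1,459.41 → $0.00
Lowest trial balance = -$5,596.23 (Dec)
Initial deposit = cushion − low point = $2,918.82 − (-$5,596.23) = $8,515.05

$8,515.05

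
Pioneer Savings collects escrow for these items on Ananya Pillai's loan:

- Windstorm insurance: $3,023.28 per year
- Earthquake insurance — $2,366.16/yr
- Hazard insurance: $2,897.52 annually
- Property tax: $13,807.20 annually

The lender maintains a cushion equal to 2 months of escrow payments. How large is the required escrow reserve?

$3,682.36

Windstorm insurance — $3,023.28/yr
Earthquake insurance — $2,366.16/yr
Hazard insurance — $2,897.52/yr
Property tax — $13,807.20/yr
Total per year = $22,094.16
Per month = $22,094.16 / 12 = $1,841.18
Reserve = 2 × $1,841.18 = $3,682.36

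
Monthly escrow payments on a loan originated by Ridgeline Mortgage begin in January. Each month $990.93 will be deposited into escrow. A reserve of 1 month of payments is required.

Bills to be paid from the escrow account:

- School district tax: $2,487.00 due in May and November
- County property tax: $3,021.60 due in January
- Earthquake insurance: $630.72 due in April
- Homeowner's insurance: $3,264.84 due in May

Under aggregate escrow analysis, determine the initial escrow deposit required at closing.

$5,440.44

Cushion = 1 × $990.93 = $990.93
Trial balance (start $0, +$990.93 each month, − disbursements):
  Jan: +$990.93 − $3,021.60 → -$2,030.67
  Feb: +$990.93 → -$1,039.74
  Mar: +$990.93 → -$48.81
  Apr: +$990.93 − $630.72 → $311.40
  May: +$990.93 − $5,751.84 → -$4,449.51
  Jun: +$990.93 → -$3,458.58
  Jul: +$990.93 → -$2,467.65
  Aug: +$990.93 → -$1,476.72
  Sep: +$990.93 → -$485.79
  Oct: +$990.93 → $505.14
  Nov: +$990.93 − $2,487.00 → -$990.93
  Dec: +$990.93 → $0.00
Lowest trial balance = -$4,449.51 (May)
Initial deposit = cushion − low point = $990.93 − (-$4,449.51) = $5,440.44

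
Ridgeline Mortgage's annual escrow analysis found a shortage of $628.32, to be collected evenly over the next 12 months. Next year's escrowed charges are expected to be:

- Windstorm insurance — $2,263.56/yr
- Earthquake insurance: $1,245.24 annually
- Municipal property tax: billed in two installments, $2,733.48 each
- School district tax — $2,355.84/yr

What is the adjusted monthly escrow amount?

Windstorm insurance: $2,263.56 annually
Earthquake insurance: $1,245.24 annually
Municipal property tax: $2,733.48 × 2 = $5,466.96 annually
School district tax: $2,355.84 annually
Combined annual = $2,263.56 + $1,245.24 + $5,466.96 + $2,355.84 = $11,331.60
Per month = $11,331.60 / 12 = $944.30
Shortage spread = $628.32 ÷ 12 = $52.36/mo
New monthly escrow = $944.30 + $52.36 = $996.66

$996.66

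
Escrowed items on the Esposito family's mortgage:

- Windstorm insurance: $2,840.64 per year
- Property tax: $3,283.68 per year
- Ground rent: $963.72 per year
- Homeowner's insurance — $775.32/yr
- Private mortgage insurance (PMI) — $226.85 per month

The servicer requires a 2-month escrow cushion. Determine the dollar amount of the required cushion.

Windstorm insurance = $2,840.64/yr
Property tax = $3,283.68/yr
Ground rent = $963.72/yr
Homeowner's insurance = $775.32/yr
Private mortgage insurance (PMI) = $226.85 × 12 = $2,722.20/yr
Total annual escrow = $2,840.64 + $3,283.68 + $963.72 + $775.32 + $2,722.20 = $10,585.56
Monthly escrow = $10,585.56 / 12 = $882.13
Reserve = 2 × $882.13 = $1,764.26

$1,764.26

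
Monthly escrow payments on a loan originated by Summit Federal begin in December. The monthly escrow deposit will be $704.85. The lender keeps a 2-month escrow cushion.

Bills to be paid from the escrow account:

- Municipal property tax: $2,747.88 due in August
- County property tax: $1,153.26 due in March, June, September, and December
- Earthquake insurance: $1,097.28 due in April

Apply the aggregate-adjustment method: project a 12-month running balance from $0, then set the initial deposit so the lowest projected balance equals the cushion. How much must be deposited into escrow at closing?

$2,819.40

Cushion = 2 × $704.85 = $1,409.70
Trial balance (start $0, +$704.85 each month, − disbursements):
  Dec: +$704.85 − $1,153.26 → -$448.41
  Jan: +$704.85 → $256.44
  Feb: +$704.85 → $961.29
  Mar: +$704.85 − $1,153.26 → $512.88
  Apr: +$704.85 − $1,097.28 → $120.45
  May: +$704.85 → $825.30
  Jun: +$704.85 − $1,153.26 → $376.89
  Jul: +$704.85 → $1,081.74
  Aug: +$704.85 − $2,747.88 → -$961.29
  Sep: +$704.85 − $1,153.26 → -$1,409.70
  Oct: +$704.85 → -$704.85
  Nov: +$704.85 → $0.00
Lowest trial balance = -$1,409.70 (Sep)
Initial deposit = cushion − low point = $1,409.70 − (-$1,409.70) = $2,819.40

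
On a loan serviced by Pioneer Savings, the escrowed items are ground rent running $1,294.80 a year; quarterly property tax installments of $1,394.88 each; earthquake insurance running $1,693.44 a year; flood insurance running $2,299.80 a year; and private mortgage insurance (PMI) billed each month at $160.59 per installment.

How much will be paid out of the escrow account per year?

$12,794.64

Ground rent — $1,294.80/yr
Property tax — $1,394.88 × 4 = $5,579.52/yr
Earthquake insurance — $1,693.44/yr
Flood insurance — $2,299.80/yr
Private mortgage insurance (PMI) — $160.59 × 12 = $1,927.08/yr
Combined annual = $12,794.64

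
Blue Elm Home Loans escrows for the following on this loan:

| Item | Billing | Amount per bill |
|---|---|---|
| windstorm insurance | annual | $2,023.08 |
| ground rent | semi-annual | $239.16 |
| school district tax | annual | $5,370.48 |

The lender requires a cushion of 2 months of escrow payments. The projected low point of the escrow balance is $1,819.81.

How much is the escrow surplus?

$507.83

Windstorm insurance — $2,023.08
Ground rent — $239.16 × 2 = $478.32
School district tax — $5,370.48
Yearly total = $2,023.08 + $478.32 + $5,370.48 = $7,871.88
Monthly escrow = $7,871.88 / 12 = $655.99
Required reserve = 2 × $655.99 = $1,311.98
Surplus = $1,819.81 − $1,311.98 = $507.83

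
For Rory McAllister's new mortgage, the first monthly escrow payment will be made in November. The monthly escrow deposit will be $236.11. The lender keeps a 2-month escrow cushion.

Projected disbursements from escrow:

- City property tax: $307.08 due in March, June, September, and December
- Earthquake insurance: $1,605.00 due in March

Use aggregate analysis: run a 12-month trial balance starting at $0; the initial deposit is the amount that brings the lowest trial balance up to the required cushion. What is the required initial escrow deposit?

$1,510.83

Cushion = 2 × $236.11 = $472.22
Trial balance (start $0, +$236.11 each month, − disbursements):
  Nov: +$236.11 → $236.11
  Dec: +$236.11 − $307.08 → $165.14
  Jan: +$236.11 → $401.25
  Feb: +$236.11 → $637.36
  Mar: +$236.11 − $1,912.08 → -$1,038.61
  Apr: +$236.11 → -$802.50
  May: +$236.11 → -$566.39
  Jun: +$236.11 − $307.08 → -$637.36
  Jul: +$236.11 → -$401.25
  Aug: +$236.11 → -$165.14
  Sep: +$236.11 − $307.08 → -$236.11
  Oct: +$236.11 → $0.00
Lowest trial balance = -$1,038.61 (Mar)
Initial deposit = cushion − low point = $472.22 − (-$1,038.61) = $1,510.83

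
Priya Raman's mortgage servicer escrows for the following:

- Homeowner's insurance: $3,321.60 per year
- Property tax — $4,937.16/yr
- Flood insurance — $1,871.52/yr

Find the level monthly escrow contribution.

Homeowner's insurance: $3,321.60
Property tax: $4,937.16
Flood insurance: $1,871.52
Annual escrow total = $10,130.28
Base monthly escrow = $10,130.28 / 12 = $844.19

$844.19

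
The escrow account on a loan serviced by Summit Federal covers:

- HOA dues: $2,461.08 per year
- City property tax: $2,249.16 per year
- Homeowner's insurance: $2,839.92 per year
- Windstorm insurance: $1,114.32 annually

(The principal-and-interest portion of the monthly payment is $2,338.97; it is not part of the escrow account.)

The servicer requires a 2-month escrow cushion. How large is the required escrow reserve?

$1,444.08

HOA dues — $2,461.08
City property tax — $2,249.16
Homeowner's insurance — $2,839.92
Windstorm insurance — $1,114.32
Total annual escrow = $8,664.48
Monthly = $8,664.48 ÷ 12 = $722.04
Reserve = 2 × $722.04 = $1,444.08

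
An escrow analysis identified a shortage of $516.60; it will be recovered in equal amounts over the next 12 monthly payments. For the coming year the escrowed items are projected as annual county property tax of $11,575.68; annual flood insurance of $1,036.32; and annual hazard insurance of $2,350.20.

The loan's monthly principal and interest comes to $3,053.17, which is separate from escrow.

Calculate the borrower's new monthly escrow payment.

$1,289.90

County property tax = $11,575.68 per year
Flood insurance = $1,036.32 per year
Hazard insurance = $2,350.20 per year
Total annual escrow = $11,575.68 + $1,036.32 + $2,350.20 = $14,962.20
Monthly = $14,962.20 / 12 = $1,246.85
Shortage per month = $516.60 ÷ 12 = $43.05
New monthly escrow = $1,246.85 + $43.05 = $1,289.90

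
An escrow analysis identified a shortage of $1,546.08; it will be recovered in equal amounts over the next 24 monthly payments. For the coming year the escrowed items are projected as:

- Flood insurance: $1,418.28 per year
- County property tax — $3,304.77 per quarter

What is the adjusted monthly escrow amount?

$1,284.20

Flood insurance: $1,418.28 annually
County property tax: $3,304.77 × 4 = $13,219.08 annually
Yearly total = $1,418.28 + $13,219.08 = $14,637.36
Base monthly escrow = $14,637.36 ÷ 12 = $1,219.78
Shortage per month = $1,546.08 / 24 = $64.42
New monthly escrow = $1,219.78 + $64.42 = $1,284.20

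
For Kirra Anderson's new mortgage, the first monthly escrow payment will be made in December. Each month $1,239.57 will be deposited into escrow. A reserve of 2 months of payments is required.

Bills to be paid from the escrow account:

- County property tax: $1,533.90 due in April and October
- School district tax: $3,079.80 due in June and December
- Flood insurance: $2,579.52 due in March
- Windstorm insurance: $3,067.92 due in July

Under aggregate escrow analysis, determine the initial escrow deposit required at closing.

Cushion = 2 × $1,239.57 = $2,479.14
Trial balance (start $0, +$1,239.57 each month, − disbursements):
  Dec: +$1,239.57 − $3,079.80 → -$1,840.23
  Jan: +$1,239.57 → -$600.66
  Feb: +$1,239.57 → $638.91
  Mar: +$1,239.57 − $2,579.52 → -$701.04
  Apr: +$1,239.57 − $1,533.90 → -$995.37
  May: +$1,239.57 → $244.20
  Jun: +$1,239.57 − $3,079.80 → -$1,596.03
  Jul: +$1,239.57 − $3,067.92 → -$3,424.38
  Aug: +$1,239.57 → -$2,184.81
  Sep: +$1,239.57 → -$945.24
  Oct: +$1,239.57 − $1,533.90 → -$1,239.57
  Nov: +$1,239.57 → $0.00
Lowest trial balance = -$3,424.38 (Jul)
Initial deposit = cushion − low point = $2,479.14 − (-$3,424.38) = $5,903.52

$5,903.52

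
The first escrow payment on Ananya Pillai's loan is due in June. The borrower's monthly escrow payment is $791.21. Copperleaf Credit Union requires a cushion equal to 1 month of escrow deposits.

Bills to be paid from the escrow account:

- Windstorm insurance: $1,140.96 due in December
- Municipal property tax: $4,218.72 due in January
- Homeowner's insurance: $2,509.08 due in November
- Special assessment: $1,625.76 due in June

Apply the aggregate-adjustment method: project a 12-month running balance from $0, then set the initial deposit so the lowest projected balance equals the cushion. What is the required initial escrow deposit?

Cushion = 1 × $791.21 = $791.21
Trial balance (start $0, +$791.21 each month, − disbursements):
  Jun: +$791.21 − $1,625.76 → -$834.55
  Jul: +$791.21 → -$43.34
  Aug: +$791.21 → $747.87
  Sep: +$791.21 → $1,539.08
  Oct: +$791.21 → $2,330.29
  Nov: +$791.21 − $2,509.08 → $612.42
  Dec: +$791.21 − $1,140.96 → $262.67
  Jan: +$791.21 − $4,218.72 → -$3,164.84
  Feb: +$791.21 → -$2,373.63
  Mar: +$791.21 → -$1,582.42
  Apr: +$791.21 → -$791.21
  May: +$791.21 → $0.00
Lowest trial balance = -$3,164.84 (Jan)
Initial deposit = cushion − low point = $791.21 − (-$3,164.84) = $3,956.05

$3,956.05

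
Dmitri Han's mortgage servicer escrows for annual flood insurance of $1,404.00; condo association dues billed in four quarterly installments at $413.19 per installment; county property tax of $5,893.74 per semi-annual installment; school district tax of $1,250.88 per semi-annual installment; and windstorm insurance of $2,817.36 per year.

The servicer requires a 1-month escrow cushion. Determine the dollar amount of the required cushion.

$1,680.28

Flood insurance: $1,404.00/yr
Condo association dues: $413.19 × 4 = $1,652.76/yr
County property tax: $5,893.74 × 2 = $11,787.48/yr
School district tax: $1,250.88 × 2 = $2,501.76/yr
Windstorm insurance: $2,817.36/yr
Yearly total = $1,404.00 + $1,652.76 + $11,787.48 + $2,501.76 + $2,817.36 = $20,163.36
Monthly escrow = $20,163.36 / 12 = $1,680.28
Cushion = 1 × $1,680.28 = $1,680.28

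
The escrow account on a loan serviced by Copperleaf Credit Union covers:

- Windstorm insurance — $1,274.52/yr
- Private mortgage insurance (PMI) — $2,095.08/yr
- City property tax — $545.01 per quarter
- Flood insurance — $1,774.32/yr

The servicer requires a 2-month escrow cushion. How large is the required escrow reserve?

Windstorm insurance: $1,274.52 annually
Private mortgage insurance (PMI): $2,095.08 annually
City property tax: $545.01 × 4 = $2,180.04 annually
Flood insurance: $1,774.32 annually
Combined annual = $1,274.52 + $2,095.08 + $2,180.04 + $1,774.32 = $7,323.96
Per month = $7,323.96 / 12 = $610.33
Required cushion = 2 × $610.33 = $1,220.66

$1,220.66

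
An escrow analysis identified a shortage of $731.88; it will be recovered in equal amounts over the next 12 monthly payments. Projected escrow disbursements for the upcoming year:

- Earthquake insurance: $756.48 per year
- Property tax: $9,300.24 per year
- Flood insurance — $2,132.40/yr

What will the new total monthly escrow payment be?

$1,076.75

Earthquake insurance — $756.48 per year
Property tax — $9,300.24 per year
Flood insurance — $2,132.40 per year
Combined annual = $756.48 + $9,300.24 + $2,132.40 = $12,189.12
Monthly escrow = $12,189.12 ÷ 12 = $1,015.76
Shortage per month = $731.88 ÷ 12 = $60.99
New monthly escrow = $1,015.76 + $60.99 = $1,076.75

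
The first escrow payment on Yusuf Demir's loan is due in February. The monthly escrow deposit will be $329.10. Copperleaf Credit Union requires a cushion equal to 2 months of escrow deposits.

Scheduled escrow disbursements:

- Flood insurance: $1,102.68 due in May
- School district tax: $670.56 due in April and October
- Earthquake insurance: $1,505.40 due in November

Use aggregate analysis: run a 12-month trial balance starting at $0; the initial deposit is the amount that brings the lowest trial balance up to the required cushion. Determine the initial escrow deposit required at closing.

$1,316.40

Cushion = 2 × $329.10 = $658.20
Trial balance (start $0, +$329.10 each month, − disbursements):
  Feb: +$329.10 → $329.10
  Mar: +$329.10 → $658.20
  Apr: +$329.10 − $670.56 → $316.74
  May: +$329.10 − $1,102.68 → -$456.84
  Jun: +$329.10 → -$127.74
  Jul: +$329.10 → $201.36
  Aug: +$329.10 → $530.46
  Sep: +$329.10 → $859.56
  Oct: +$329.10 − $670.56 → $518.10
  Nov: +$329.10 − $1,505.40 → -$658.20
  Dec: +$329.10 → -$329.10
  Jan: +$329.10 → $0.00
Lowest trial balance = -$658.20 (Nov)
Initial deposit = cushion − low point = $658.20 − (-$658.20) = $1,316.40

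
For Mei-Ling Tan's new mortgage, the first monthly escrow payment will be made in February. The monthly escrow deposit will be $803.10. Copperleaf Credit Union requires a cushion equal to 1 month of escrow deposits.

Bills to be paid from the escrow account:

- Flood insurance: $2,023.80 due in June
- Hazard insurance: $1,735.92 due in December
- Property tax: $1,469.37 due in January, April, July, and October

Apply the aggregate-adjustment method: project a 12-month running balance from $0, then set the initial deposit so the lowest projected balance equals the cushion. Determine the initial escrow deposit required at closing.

Cushion = 1 × $803.10 = $803.10
Trial balance (start $0, +$803.10 each month, − disbursements):
  Feb: +$803.10 → $803.10
  Mar: +$803.10 → $1,606.20
  Apr: +$803.10 − $1,469.37 → $939.93
  May: +$803.10 → $1,743.03
  Jun: +$803.10 − $2,023.80 → $522.33
  Jul: +$803.10 − $1,469.37 → -$143.94
  Aug: +$803.10 → $659.16
  Sep: +$803.10 → $1,462.26
  Oct: +$803.10 − $1,469.37 → $795.99
  Nov: +$803.10 → $1,599.09
  Dec: +$803.10 − $1,735.92 → $666.27
  Jan: +$803.10 − $1,469.37 → $0.00
Lowest trial balance = -$143.94 (Jul)
Initial deposit = cushion − low point = $803.10 − (-$143.94) = $947.04

$947.04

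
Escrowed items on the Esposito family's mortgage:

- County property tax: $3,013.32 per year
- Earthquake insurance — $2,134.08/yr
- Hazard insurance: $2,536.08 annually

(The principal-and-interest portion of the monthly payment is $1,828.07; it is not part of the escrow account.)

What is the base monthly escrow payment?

County property tax: $3,013.32/yr
Earthquake insurance: $2,134.08/yr
Hazard insurance: $2,536.08/yr
Yearly total = $7,683.48
Base monthly escrow = $7,683.48 ÷ 12 = $640.29

$640.29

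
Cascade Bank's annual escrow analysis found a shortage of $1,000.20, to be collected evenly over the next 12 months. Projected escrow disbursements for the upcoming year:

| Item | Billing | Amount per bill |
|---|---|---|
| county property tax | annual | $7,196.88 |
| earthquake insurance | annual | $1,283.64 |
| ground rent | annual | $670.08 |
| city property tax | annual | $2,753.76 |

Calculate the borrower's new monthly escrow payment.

$1,075.38

County property tax = $7,196.88 per year
Earthquake insurance = $1,283.64 per year
Ground rent = $670.08 per year
City property tax = $2,753.76 per year
Yearly total = $7,196.88 + $1,283.64 + $670.08 + $2,753.76 = $11,904.36
Base monthly escrow = $11,904.36 ÷ 12 = $992.03
Shortage per month = $1,000.20 / 12 = $83.35
New monthly escrow = $992.03 + $83.35 = $1,075.38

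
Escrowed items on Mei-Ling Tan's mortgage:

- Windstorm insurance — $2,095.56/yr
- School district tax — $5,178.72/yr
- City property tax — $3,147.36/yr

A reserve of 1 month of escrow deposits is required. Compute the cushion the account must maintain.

$868.47

Windstorm insurance — $2,095.56
School district tax — $5,178.72
City property tax — $3,147.36
Annual escrow total = $10,421.64
Per month = $10,421.64 / 12 = $868.47
Cushion = 1 × $868.47 = $868.47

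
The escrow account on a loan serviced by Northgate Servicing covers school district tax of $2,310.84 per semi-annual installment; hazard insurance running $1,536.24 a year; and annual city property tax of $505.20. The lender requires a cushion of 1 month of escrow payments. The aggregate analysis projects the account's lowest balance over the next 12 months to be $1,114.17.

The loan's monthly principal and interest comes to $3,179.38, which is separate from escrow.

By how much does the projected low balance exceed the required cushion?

$558.91

School district tax: $2,310.84 × 2 = $4,621.68 per year
Hazard insurance: $1,536.24 per year
City property tax: $505.20 per year
Total per year = $6,663.12
Monthly = $6,663.12 / 12 = $555.26
Cushion = 1 × $555.26 = $555.26
Excess over cushion: $1,114.17 − $555.26 = $558.91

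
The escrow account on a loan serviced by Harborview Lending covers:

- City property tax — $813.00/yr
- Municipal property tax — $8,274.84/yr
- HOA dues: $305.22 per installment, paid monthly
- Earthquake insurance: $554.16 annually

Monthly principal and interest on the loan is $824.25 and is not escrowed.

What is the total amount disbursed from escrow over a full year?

$13,304.64

City property tax = $813.00
Municipal property tax = $8,274.84
HOA dues = $305.22 × 12 = $3,662.64
Earthquake insurance = $554.16
Total annual escrow = $813.00 + $8,274.84 + $3,662.64 + $554.16 = $13,304.64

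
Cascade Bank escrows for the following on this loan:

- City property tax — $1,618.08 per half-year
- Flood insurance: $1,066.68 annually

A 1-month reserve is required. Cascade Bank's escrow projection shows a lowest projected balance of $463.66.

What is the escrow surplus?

$105.09

City property tax = $1,618.08 × 2 = $3,236.16 per year
Flood insurance = $1,066.68 per year
Total per year = $3,236.16 + $1,066.68 = $4,302.84
Monthly escrow = $4,302.84 / 12 = $358.57
Required cushion = 1 × $358.57 = $358.57
Surplus = $463.66 − $358.57 = $105.09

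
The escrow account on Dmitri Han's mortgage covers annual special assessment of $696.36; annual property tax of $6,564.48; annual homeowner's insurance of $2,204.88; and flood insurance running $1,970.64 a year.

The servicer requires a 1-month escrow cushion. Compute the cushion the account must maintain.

$953.03

Special assessment = $696.36/yr
Property tax = $6,564.48/yr
Homeowner's insurance = $2,204.88/yr
Flood insurance = $1,970.64/yr
Yearly total = $696.36 + $6,564.48 + $2,204.88 + $1,970.64 = $11,436.36
Monthly escrow = $11,436.36 / 12 = $953.03
Cushion = 1 × $953.03 = $953.03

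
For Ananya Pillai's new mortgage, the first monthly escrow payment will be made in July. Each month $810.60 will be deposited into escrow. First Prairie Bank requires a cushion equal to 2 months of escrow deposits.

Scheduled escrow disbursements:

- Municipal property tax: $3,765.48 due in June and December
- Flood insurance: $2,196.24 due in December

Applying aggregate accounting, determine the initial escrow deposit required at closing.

Cushion = 2 × $810.60 = $1,621.20
Trial balance (start $0, +$810.60 each month, − disbursements):
  Jul: +$810.60 → $810.60
  Aug: +$810.60 → $1,621.20
  Sep: +$810.60 → $2,431.80
  Oct: +$810.60 → $3,242.40
  Nov: +$810.60 → $4,053.00
  Dec: +$810.60 − $5,961.72 → -$1,098.12
  Jan: +$810.60 → -$287.52
  Feb: +$810.60 → $523.08
  Mar: +$810.60 → $1,333.68
  Apr: +$810.60 → $2,144.28
  May: +$810.60 → $2,954.88
  Jun: +$810.60 − $3,765.48 → $0.00
Lowest trial balance = -$1,098.12 (Dec)
Initial deposit = cushion − low point = $1,621.20 − (-$1,098.12) = $2,719.32

$2,719.32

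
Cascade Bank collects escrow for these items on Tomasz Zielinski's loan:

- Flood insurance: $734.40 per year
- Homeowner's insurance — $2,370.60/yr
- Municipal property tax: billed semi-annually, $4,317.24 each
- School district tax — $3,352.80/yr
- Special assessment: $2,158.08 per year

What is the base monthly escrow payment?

Flood insurance = $734.40
Homeowner's insurance = $2,370.60
Municipal property tax = $4,317.24 × 2 = $8,634.48
School district tax = $3,352.80
Special assessment = $2,158.08
Annual escrow total = $17,250.36
Per month = $17,250.36 ÷ 12 = $1,437.53

$1,437.53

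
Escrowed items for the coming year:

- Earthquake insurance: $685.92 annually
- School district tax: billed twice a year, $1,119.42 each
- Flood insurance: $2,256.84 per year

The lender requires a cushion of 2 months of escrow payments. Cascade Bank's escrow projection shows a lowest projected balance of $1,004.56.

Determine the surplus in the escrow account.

Earthquake insurance — $685.92 per year
School district tax — $1,119.42 × 2 = $2,238.84 per year
Flood insurance — $2,256.84 per year
Total per year = $5,181.60
Monthly = $5,181.60 ÷ 12 = $431.80
Required cushion = 2 × $431.80 = $863.60
Excess over cushion: $1,004.56 − $863.60 = $140.96

$140.96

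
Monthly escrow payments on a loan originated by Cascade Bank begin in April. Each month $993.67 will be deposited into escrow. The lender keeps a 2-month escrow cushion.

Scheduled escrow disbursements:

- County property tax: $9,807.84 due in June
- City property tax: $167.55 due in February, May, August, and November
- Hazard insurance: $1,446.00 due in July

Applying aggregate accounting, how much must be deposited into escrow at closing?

Cushion = 2 × $993.67 = $1,987.34
Trial balance (start $0, +$993.67 each month, − disbursements):
  Apr: +$993.67 → $993.67
  May: +$993.67 − $167.55 → $1,819.79
  Jun: +$993.67 − $9,807.84 → -$6,994.38
  Jul: +$993.67 − $1,446.00 → -$7,446.71
  Aug: +$993.67 − $167.55 → -$6,620.59
  Sep: +$993.67 → -$5,626.92
  Oct: +$993.67 → -$4,633.25
  Nov: +$993.67 − $167.55 → -$3,807.13
  Dec: +$993.67 → -$2,813.46
  Jan: +$993.67 → -$1,819.79
  Feb: +$993.67 − $167.55 → -$993.67
  Mar: +$993.67 → $0.00
Lowest trial balance = -$7,446.71 (Jul)
Initial deposit = cushion − low point = $1,987.34 − (-$7,446.71) = $9,434.05

$9,434.05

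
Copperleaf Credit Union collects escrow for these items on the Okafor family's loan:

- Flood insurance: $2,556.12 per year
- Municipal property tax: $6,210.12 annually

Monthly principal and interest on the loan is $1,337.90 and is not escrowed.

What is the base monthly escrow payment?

$730.52

Flood insurance — $2,556.12 annually
Municipal property tax — $6,210.12 annually
Annual escrow total = $2,556.12 + $6,210.12 = $8,766.24
Per month = $8,766.24 / 12 = $730.52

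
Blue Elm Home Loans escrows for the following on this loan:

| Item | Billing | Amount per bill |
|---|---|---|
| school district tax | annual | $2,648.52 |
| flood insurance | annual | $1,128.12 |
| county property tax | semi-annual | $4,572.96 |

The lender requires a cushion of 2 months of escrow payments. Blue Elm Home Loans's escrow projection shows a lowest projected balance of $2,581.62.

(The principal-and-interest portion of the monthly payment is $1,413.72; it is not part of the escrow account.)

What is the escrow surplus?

$427.86

School district tax — $2,648.52
Flood insurance — $1,128.12
County property tax — $4,572.96 × 2 = $9,145.92
Annual escrow total = $12,922.56
Per month = $12,922.56 ÷ 12 = $1,076.88
Cushion = 2 × $1,076.88 = $2,153.76
Excess over cushion: $2,581.62 − $2,153.76 = $427.86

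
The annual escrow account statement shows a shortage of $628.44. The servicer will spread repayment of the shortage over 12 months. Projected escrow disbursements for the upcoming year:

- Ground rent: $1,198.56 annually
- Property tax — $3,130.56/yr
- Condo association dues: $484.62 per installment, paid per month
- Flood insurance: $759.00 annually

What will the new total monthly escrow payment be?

$961.00

Ground rent — $1,198.56 annually
Property tax — $3,130.56 annually
Condo association dues — $484.62 × 12 = $5,815.44 annually
Flood insurance — $759.00 annually
Annual escrow total = $1,198.56 + $3,130.56 + $5,815.44 + $759.00 = $10,903.56
Base monthly escrow = $10,903.56 / 12 = $908.63
Monthly shortage recovery: $628.44 / 12 = $52.37
New monthly escrow = $908.63 + $52.37 = $961.00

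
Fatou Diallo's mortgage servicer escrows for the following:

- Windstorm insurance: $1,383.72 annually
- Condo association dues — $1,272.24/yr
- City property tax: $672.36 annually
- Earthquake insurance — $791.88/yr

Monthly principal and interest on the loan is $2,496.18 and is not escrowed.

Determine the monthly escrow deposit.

Windstorm insurance — $1,383.72 annually
Condo association dues — $1,272.24 annually
City property tax — $672.36 annually
Earthquake insurance — $791.88 annually
Total annual escrow = $1,383.72 + $1,272.24 + $672.36 + $791.88 = $4,120.20
Per month = $4,120.20 ÷ 12 = $343.35

$343.35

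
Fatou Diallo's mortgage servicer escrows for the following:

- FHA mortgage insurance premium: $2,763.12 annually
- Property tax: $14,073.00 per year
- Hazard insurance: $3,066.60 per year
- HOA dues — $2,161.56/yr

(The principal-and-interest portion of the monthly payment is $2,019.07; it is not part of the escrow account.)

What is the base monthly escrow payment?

$1,838.69

FHA mortgage insurance premium: $2,763.12 per year
Property tax: $14,073.00 per year
Hazard insurance: $3,066.60 per year
HOA dues: $2,161.56 per year
Combined annual = $2,763.12 + $14,073.00 + $3,066.60 + $2,161.56 = $22,064.28
Monthly = $22,064.28 ÷ 12 = $1,838.69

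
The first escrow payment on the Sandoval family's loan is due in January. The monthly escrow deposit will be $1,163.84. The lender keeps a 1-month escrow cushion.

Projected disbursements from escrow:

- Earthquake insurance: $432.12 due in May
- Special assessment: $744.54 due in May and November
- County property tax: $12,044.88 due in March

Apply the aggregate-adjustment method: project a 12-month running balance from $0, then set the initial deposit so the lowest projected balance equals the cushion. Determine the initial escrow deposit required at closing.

$9,717.20

Cushion = 1 × $1,163.84 = $1,163.84
Trial balance (start $0, +$1,163.84 each month, − disbursements):
  Jan: +$1,163.84 → $1,163.84
  Feb: +$1,163.84 → $2,327.68
  Mar: +$1,163.84 − $12,044.88 → -$8,553.36
  Apr: +$1,163.84 → -$7,389.52
  May: +$1,163.84 − $1,176.66 → -$7,402.34
  Jun: +$1,163.84 → -$6,238.50
  Jul: +$1,163.84 → -$5,074.66
  Aug: +$1,163.84 → -$3,910.82
  Sep: +$1,163.84 → -$2,746.98
  Oct: +$1,163.84 → -$1,583.14
  Nov: +$1,163.84 − $744.54 → -$1,163.84
  Dec: +$1,163.84 → $0.00
Lowest trial balance = -$8,553.36 (Mar)
Initial deposit = cushion − low point = $1,163.84 − (-$8,553.36) = $9,717.20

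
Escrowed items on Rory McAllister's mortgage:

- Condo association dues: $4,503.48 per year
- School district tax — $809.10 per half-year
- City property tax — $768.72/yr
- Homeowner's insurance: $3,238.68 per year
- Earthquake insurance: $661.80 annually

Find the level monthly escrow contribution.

$899.24

Condo association dues = $4,503.48 annually
School district tax = $809.10 × 2 = $1,618.20 annually
City property tax = $768.72 annually
Homeowner's insurance = $3,238.68 annually
Earthquake insurance = $661.80 annually
Total annual escrow = $4,503.48 + $1,618.20 + $768.72 + $3,238.68 + $661.80 = $10,790.88
Per month = $10,790.88 ÷ 12 = $899.24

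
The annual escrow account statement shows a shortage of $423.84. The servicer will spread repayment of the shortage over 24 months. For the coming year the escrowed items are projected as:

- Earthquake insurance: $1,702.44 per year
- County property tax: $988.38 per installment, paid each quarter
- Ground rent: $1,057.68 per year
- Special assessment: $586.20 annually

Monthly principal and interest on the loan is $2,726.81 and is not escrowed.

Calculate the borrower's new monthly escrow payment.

Earthquake insurance — $1,702.44
County property tax — $988.38 × 4 = $3,953.52
Ground rent — $1,057.68
Special assessment — $586.20
Combined annual = $7,299.84
Monthly = $7,299.84 / 12 = $608.32
Monthly shortage recovery: $423.84 ÷ 24 = $17.66
New monthly escrow = $608.32 + $17.66 = $625.98

$625.98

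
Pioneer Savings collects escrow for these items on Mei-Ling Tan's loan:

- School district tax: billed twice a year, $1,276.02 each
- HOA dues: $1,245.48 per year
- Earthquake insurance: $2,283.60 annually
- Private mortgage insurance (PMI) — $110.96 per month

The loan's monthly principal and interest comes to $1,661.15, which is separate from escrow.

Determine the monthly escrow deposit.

$617.72

School district tax: $1,276.02 × 2 = $2,552.04 annually
HOA dues: $1,245.48 annually
Earthquake insurance: $2,283.60 annually
Private mortgage insurance (PMI): $110.96 × 12 = $1,331.52 annually
Combined annual = $7,412.64
Monthly escrow = $7,412.64 ÷ 12 = $617.72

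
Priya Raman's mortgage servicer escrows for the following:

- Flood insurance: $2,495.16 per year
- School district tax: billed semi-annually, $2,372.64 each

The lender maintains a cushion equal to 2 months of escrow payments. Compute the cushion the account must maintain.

$1,206.74

Flood insurance = $2,495.16
School district tax = $2,372.64 × 2 = $4,745.28
Total annual escrow = $7,240.44
Per month = $7,240.44 / 12 = $603.37
Cushion = 2 × $603.37 = $1,206.74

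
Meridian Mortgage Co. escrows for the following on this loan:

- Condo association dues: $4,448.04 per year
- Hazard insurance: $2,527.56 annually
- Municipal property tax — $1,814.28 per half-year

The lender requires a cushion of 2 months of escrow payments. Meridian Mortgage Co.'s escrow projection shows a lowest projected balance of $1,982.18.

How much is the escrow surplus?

Condo association dues: $4,448.04/yr
Hazard insurance: $2,527.56/yr
Municipal property tax: $1,814.28 × 2 = $3,628.56/yr
Total annual escrow = $10,604.16
Monthly escrow = $10,604.16 ÷ 12 = $883.68
Required cushion = 2 × $883.68 = $1,767.36
Surplus = $1,982.18 − $1,767.36 = $214.82

$214.82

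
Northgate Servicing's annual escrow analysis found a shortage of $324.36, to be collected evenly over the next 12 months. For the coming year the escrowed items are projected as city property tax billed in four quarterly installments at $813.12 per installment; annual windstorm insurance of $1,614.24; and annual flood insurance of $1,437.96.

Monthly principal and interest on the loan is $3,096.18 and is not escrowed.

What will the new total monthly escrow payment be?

$552.42

City property tax: $813.12 × 4 = $3,252.48 annually
Windstorm insurance: $1,614.24 annually
Flood insurance: $1,437.96 annually
Annual escrow total = $6,304.68
Base monthly escrow = $6,304.68 ÷ 12 = $525.39
Monthly shortage recovery: $324.36 / 12 = $27.03
New monthly escrow = $525.39 + $27.03 = $552.42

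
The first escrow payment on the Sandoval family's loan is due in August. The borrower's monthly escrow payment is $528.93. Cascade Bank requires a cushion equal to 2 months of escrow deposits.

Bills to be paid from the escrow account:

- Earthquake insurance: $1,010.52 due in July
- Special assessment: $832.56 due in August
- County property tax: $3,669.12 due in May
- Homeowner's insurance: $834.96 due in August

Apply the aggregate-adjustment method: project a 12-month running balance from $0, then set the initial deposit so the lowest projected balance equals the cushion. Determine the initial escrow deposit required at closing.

$2,196.45

Cushion = 2 × $528.93 = $1,057.86
Trial balance (start $0, +$528.93 each month, − disbursements):
  Aug: +$528.93 − $1,667.52 → -$1,138.59
  Sep: +$528.93 → -$609.66
  Oct: +$528.93 → -$80.73
  Nov: +$528.93 → $448.20
  Dec: +$528.93 → $977.13
  Jan: +$528.93 → $1,506.06
  Feb: +$528.93 → $2,034.99
  Mar: +$528.93 → $2,563.92
  Apr: +$528.93 → $3,092.85
  May: +$528.93 − $3,669.12 → -$47.34
  Jun: +$528.93 → $481.59
  Jul: +$528.93 − $1,010.52 → $0.00
Lowest trial balance = -$1,138.59 (Aug)
Initial deposit = cushion − low point = $1,057.86 − (-$1,138.59) = $2,196.45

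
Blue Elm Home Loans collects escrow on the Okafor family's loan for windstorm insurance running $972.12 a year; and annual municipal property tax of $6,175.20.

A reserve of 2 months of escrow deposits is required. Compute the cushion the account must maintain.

Windstorm insurance — $972.12 annually
Municipal property tax — $6,175.20 annually
Total per year = $972.12 + $6,175.20 = $7,147.32
Monthly escrow = $7,147.32 / 12 = $595.61
Reserve = 2 × $595.61 = $1,191.22

$1,191.22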